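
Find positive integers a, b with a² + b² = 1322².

We need a² + b² = 1322² = 1747684.
Trying: 1178² + 600² = 1387684 + 360000 = 1747684 ✓

(1178, 600, 1322)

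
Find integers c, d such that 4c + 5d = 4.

Step 1: Check solvability.
gcd(4, 5) = 1
Since 1 divides 4, solutions exist.

Step 2: Apply extended Euclidean algorithm to find gcd.
We find integers such that 4*x0 + 5*y0 = 1

Step 3: Scale the particular solution.
Multiply by 4/1 = 4:
c = -4, d = 4

Step 4: Verify.
4*(-4) + 5*(4) = 4 = 4 ✓

c = -4, d = 4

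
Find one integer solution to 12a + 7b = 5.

Step 1: Check solvability.
gcd(12, 7) = 1
Since 1 divides 5, solutions exist.

Step 2: Apply extended Euclidean algorithm to find gcd.
We find integers such that 12*x0 + 7*y0 = 1

Step 3: Scale the particular solution.
Multiply by 5/1 = 5:
a = 15, b = -25

Step 4: Verify.
12*(15) + 7*(-25) = 5 = 5 ✓

a = 15, b = -25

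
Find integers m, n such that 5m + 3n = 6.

Step 1: Check solvability.
gcd(5, 3) = 1
Since 1 divides 6, solutions exist.

Step 2: Apply extended Euclidean algorithm to find gcd.
We find integers such that 5*x0 + 3*y0 = 1

Step 3: Scale the particular solution.
Multiply by 6/1 = 6:
m = -6, n = 12

Step 4: Verify.
5*(-6) + 3*(12) = 6 = 6 ✓

m = -6, n = 12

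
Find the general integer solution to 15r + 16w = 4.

Step 1: Compute gcd(15, 16) = 1.
Since 1 divides 4, solutions exist.

Step 2: Find a particular solution using extended Euclidean algorithm.
We get r₀ = -4, w₀ = 4.
Check: 15*-4 + 16*4 = 4 = 4 ✓

Step 3: Write the general solution.
r = -4 + (16/1)t = -4 + 16t
w = 4 - (15/1)t = 4 - 15t
for any integer t.

r = -4 + 16t, w = 4 - 15t for integer t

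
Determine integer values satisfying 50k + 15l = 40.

Step 1: Check solvability.
gcd(50, 15) = 5
Since 5 divides 40, solutions exist.

Step 2: Apply extended Euclidean algorithm to find gcd.
We find integers such that 50*x0 + 15*y0 = 5

Step 3: Scale the particular solution.
Multiply by 40/5 = 8:
k = 8, l = -24

Step 4: Verify.
50*(8) + 15*(-24) = 40 = 40 ✓

k = 8, l = -24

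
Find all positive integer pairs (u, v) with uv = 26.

The positive divisors of 26 are: 1, 2, 13, 26.
Each divisor d gives the pair (d, 26/d):
(1, 26), (2, 13), (13, 2), (26, 1)

(1, 26), (2, 13), (13, 2), (26, 1)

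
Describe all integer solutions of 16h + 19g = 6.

Step 1: Compute gcd(16, 19) = 1.
Since 1 divides 6, solutions exist.

Step 2: Find a particular solution using extended Euclidean algorithm.
We get h₀ = 36, g₀ = -30.
Check: 16*36 + 19*-30 = 6 = 6 ✓

Step 3: Write the general solution.
h = 36 + (19/1)t = 36 + 19t
g = -30 - (16/1)t = -30 - 16t
for any integer t.

h = 36 + 19t, g = -30 - 16t for integer t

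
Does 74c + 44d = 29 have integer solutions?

Step 1: Compute gcd(74, 44).
gcd(74, 44) = 2

Step 2: Check divisibility.
Does 2 divide 29? 29 = 2 x 14 + 1, so no.

By the theorem on linear Diophantine equations, 74c + 44d = 29 has integer solutions if and only if gcd(74, 44) divides 29. Since 2 does not divide 29, no solutions exist.

No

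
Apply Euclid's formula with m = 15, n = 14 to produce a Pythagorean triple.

a = m² - n² = 15² - 14² = 225 - 196 = 29
b = 2mn = 2·15·14 = 420
c = m² + n² = 225 + 196 = 421
Verify: 29² + 420² = 841 + 176400 = 177241 = 421² ✓

(29, 420, 421)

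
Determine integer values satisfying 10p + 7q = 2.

Step 1: Check solvability.
gcd(10, 7) = 1
Since 1 divides 2, solutions exist.

Step 2: Apply extended Euclidean algorithm to find gcd.
We find integers such that 10*x0 + 7*y0 = 1

Step 3: Scale the particular solution.
Multiply by 2/1 = 2:
p = -4, q = 6

Step 4: Verify.
10*(-4) + 7*(6) = 2 = 2 ✓

p = -4, q = 6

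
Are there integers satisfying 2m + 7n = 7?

Step 1: Compute gcd(2, 7).
gcd(2, 7) = 1

Step 2: Check divisibility.
Does 1 divide 7? 7 = 1 x 7, so yes.

By the theorem on linear Diophantine equations, 2m + 7n = 7 has integer solutions if and only if gcd(2, 7) divides 7. Since 1 | 7, solutions exist.

Yes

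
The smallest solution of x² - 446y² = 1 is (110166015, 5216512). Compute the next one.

Solutions to x² - Dy² = 1 are generated by powers of (x₀ + y₀√D).
The next solution satisfies x₁ + y₁√446 = (x₀ + y₀√446)², giving:
x₁ = x₀² + 446y₀² = 110166015² + 446·5216512² = 12136550860980225 + 12136550860980224 = 24273101721960449
y₁ = 2x₀y₀ = 2·110166015·5216512 = 1149364678479360

Verify: 24273101721960449² - 446·1149364678479360² = 589183467204639314391587920281601 - 589183467204639314391587920281600 = 1 ✓

x = 24273101721960449, y = 1149364678479360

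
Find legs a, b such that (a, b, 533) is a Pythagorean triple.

We need a² + b² = 533² = 284089.
Trying: 525² + 92² = 275625 + 8464 = 284089 ✓

(525, 92, 533)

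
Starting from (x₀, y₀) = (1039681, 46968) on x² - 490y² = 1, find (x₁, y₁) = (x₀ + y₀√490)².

Solutions to x² - Dy² = 1 are generated by powers of (x₀ + y₀√D).
The next solution satisfies x₁ + y₁√490 = (x₀ + y₀√490)², giving:
x₁ = x₀² + 490y₀² = 1039681² + 490·46968² = 1080936581761 + 1080936581760 = 2161873163521
y₁ = 2x₀y₀ = 2·1039681·46968 = 97663474416

Verify: 2161873163521² - 490·97663474416² = 4673695575152296405117441 - 4673695575152296405117440 = 1 ✓

x = 2161873163521, y = 97663474416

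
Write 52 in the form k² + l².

We need to find integers k, l > 0 such that k² + l² = 52.
Trying k = 4: l² = 52 - 4² = 52 - 16 = 36
l = 6
Check: 4² + 6² = 16 + 36 = 52 ✓

52 = 4² + 6²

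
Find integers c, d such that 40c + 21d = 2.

Step 1: Check solvability.
gcd(40, 21) = 1
Since 1 divides 2, solutions exist.

Step 2: Apply extended Euclidean algorithm to find gcd.
We find integers such that 40*x0 + 21*y0 = 1

Step 3: Scale the particular solution.
Multiply by 2/1 = 2:
c = 20, d = -38

Step 4: Verify.
40*(20) + 21*(-38) = 2 = 2 ✓

c = 20, d = -38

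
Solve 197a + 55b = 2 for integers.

Step 1: Check solvability.
gcd(197, 55) = 1
Since 1 divides 2, solutions exist.

Step 2: Apply extended Euclidean algorithm to find gcd.
We find integers such that 197*x0 + 55*y0 = 1

Step 3: Scale the particular solution.
Multiply by 2/1 = 2:
a = -24, b = 86

Step 4: Verify.
197*(-24) + 55*(86) = 2 = 2 ✓

a = -24, b = 86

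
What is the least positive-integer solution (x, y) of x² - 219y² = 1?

We seek the smallest positive integers (x, y) with x² - 219y² = 1, i.e., x² = 219y² + 1.
Try successive y values:
y = 1: x² = 219·1² + 1 = 220, not a perfect square
y = 2: x² = 219·2² + 1 = 877, not a perfect square
y = 3: x² = 219·3² + 1 = 1972, not a perfect square
... continuing the search (or via continued fractions) ...
y = 5: x² = 219·5² + 1 = 5476, x = 74 ✓

Verify: 74² - 219·5² = 5476 - 5475 = 1 ✓

x = 74, y = 5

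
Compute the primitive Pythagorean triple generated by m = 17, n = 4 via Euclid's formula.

a = m² - n² = 17² - 4² = 289 - 16 = 273
b = 2mn = 2·17·4 = 136
c = m² + n² = 289 + 16 = 305
Verify: 273² + 136² = 74529 + 18496 = 93025 = 305² ✓

(273, 136, 305)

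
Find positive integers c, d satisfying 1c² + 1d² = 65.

Try small values of c and check whether (65 - 1c²)/1 is a perfect square.
c = 4: 1·4² = 16, so 1d² = 65 - 16 = 49, giving d² = 49, d = 7.
Check: 1·4² + 1·7² = 16 + 49 = 65 ✓

c = 4, d = 7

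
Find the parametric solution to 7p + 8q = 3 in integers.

Step 1: Compute gcd(7, 8) = 1.
Since 1 divides 3, solutions exist.

Step 2: Find a particular solution using extended Euclidean algorithm.
We get p₀ = -3, q₀ = 3.
Check: 7*-3 + 8*3 = 3 = 3 ✓

Step 3: Write the general solution.
p = -3 + (8/1)t = -3 + 8t
q = 3 - (7/1)t = 3 - 7t
for any integer t.

p = -3 + 8t, q = 3 - 7t for integer t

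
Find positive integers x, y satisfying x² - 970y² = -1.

We need x² = 970y² - 1. Try successive y:
y = 1: x² = 970·1² - 1 = 969, not a perfect square
y = 2: x² = 970·2² - 1 = 3879, not a perfect square
y = 3: x² = 970·3² - 1 = 8729, not a perfect square
...
y = 10537: x² = 970·10537² - 1 = 107697517929 = 328173² ✓
Check: 328173² - 970·10537² = 107697517929 - 107697517930 = -1 ✓

x = 328173, y = 10537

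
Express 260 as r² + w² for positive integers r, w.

We need to find integers r, w > 0 such that r² + w² = 260.
Trying r = 2: w² = 260 - 2² = 260 - 4 = 256
w = 16
Check: 2² + 16² = 4 + 256 = 260 ✓

260 = 2² + 16²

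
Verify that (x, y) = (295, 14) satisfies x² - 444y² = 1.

Compute x² = 295² = 87025
Compute 444y² = 444·14² = 444·196 = 87024
x² - 444y² = 87025 - 87024 = 1
Since this equals 1, (295, 14) is a solution.

Yes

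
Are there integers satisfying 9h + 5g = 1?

Step 1: Compute gcd(9, 5).
gcd(9, 5) = 1

Step 2: Check divisibility.
Does 1 divide 1? 1 = 1 x 1, so yes.

By the theorem on linear Diophantine equations, 9h + 5g = 1 has integer solutions if and only if gcd(9, 5) divides 1. Since 1 | 1, solutions exist.

Yes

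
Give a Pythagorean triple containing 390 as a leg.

We need the other leg and hypotenuse such that 390² + x² = c².
Take x = 56, c = 394: 390² + 56² = 152100 + 3136 = 155236 = 394² ✓
Triple: (390, 56, 394)

(390, 56, 394)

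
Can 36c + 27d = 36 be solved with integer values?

Step 1: Compute gcd(36, 27).
gcd(36, 27) = 9

Step 2: Check divisibility.
Does 9 divide 36? 36 = 9 x 4, so yes.

By the theorem on linear Diophantine equations, 36c + 27d = 36 has integer solutions if and only if gcd(36, 27) divides 36. Since 9 | 36, solutions exist.

Yes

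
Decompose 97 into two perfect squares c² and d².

We need to find integers c, d > 0 such that c² + d² = 97.
Trying c = 4: d² = 97 - 4² = 97 - 16 = 81
d = 9
Check: 4² + 9² = 16 + 81 = 97 ✓

97 = 4² + 9²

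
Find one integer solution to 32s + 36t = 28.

Step 1: Check solvability.
gcd(32, 36) = 4
Since 4 divides 28, solutions exist.

Step 2: Apply extended Euclidean algorithm to find gcd.
We find integers such that 32*x0 + 36*y0 = 4

Step 3: Scale the particular solution.
Multiply by 28/4 = 7:
s = -7, t = 7

Step 4: Verify.
32*(-7) + 36*(7) = 28 = 28 ✓

s = -7, t = 7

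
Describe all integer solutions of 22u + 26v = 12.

Step 1: Compute gcd(22, 26) = 2.
Since 2 divides 12, solutions exist.

Step 2: Find a particular solution using extended Euclidean algorithm.
We get u₀ = 36, v₀ = -30.
Check: 22*36 + 26*-30 = 12 = 12 ✓

Step 3: Write the general solution.
u = 36 + (26/2)t = 36 + 13t
v = -30 - (22/2)t = -30 - 11t
for any integer t.

u = 36 + 13t, v = -30 - 11t for integer t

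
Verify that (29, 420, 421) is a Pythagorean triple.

Compute a² + b² = 29² + 420² = 841 + 176400 = 177241
Compute c² = 421² = 177241
Since 177241 = 177241, confirmed.

Yes, it is a Pythagorean triple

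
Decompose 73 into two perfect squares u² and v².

We need to find integers u, v > 0 such that u² + v² = 73.
Trying u = 3: v² = 73 - 3² = 73 - 9 = 64
v = 8
Check: 3² + 8² = 9 + 64 = 73 ✓

73 = 3² + 8²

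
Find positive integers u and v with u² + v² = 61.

We need to find integers u, v > 0 such that u² + v² = 61.
Trying u = 5: v² = 61 - 5² = 61 - 25 = 36
v = 6
Check: 5² + 6² = 25 + 36 = 61 ✓

61 = 5² + 6²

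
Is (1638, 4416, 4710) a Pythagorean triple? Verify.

Compute a² + b² = 1638² + 4416² = 2683044 + 19501056 = 22184100
Compute c² = 4710² = 22184100
Since 22184100 = 22184100, confirmed.

Yes, it is a Pythagorean triple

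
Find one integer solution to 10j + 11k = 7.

Step 1: Check solvability.
gcd(10, 11) = 1
Since 1 divides 7, solutions exist.

Step 2: Apply extended Euclidean algorithm to find gcd.
We find integers such that 10*x0 + 11*y0 = 1

Step 3: Scale the particular solution.
Multiply by 7/1 = 7:
j = -7, k = 7

Step 4: Verify.
10*(-7) + 11*(7) = 7 = 7 ✓

j = -7, k = 7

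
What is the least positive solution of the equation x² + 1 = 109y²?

We need x² = 109y² - 1. Try successive y:
y = 1: x² = 109·1² - 1 = 108, not a perfect square
y = 2: x² = 109·2² - 1 = 435, not a perfect square
y = 3: x² = 109·3² - 1 = 980, not a perfect square
...
y = 851525: x² = 109·851525² - 1 = 79035335993124 = 8890182² ✓
Check: 8890182² - 109·851525² = 79035335993124 - 79035335993125 = -1 ✓

x = 8890182, y = 851525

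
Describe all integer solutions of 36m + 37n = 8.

Step 1: Compute gcd(36, 37) = 1.
Since 1 divides 8, solutions exist.

Step 2: Find a particular solution using extended Euclidean algorithm.
We get m₀ = -8, n₀ = 8.
Check: 36*-8 + 37*8 = 8 = 8 ✓

Step 3: Write the general solution.
m = -8 + (37/1)t = -8 + 37t
n = 8 - (36/1)t = 8 - 36t
for any integer t.

m = -8 + 37t, n = 8 - 36t for integer t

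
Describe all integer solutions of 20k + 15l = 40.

Step 1: Compute gcd(20, 15) = 5.
Since 5 divides 40, solutions exist.

Step 2: Find a particular solution using extended Euclidean algorithm.
We get k₀ = 8, l₀ = -8.
Check: 20*8 + 15*-8 = 40 = 40 ✓

Step 3: Write the general solution.
k = 8 + (15/5)t = 8 + 3t
l = -8 - (20/5)t = -8 - 4t
for any integer t.

k = 8 + 3t, l = -8 - 4t for integer t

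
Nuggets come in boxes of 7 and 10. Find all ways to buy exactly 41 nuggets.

We need non-negative integers (x, y) with 7x + 10y = 41.
For each x in 0..5, check if 41 - 7x is a non-negative multiple of 10.
x = 3: 10y = 20, y = 2 ✓

(3 boxes of 7, 2 boxes of 10)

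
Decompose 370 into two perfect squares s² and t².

We need to find integers s, t > 0 such that s² + t² = 370.
Trying s = 3: t² = 370 - 3² = 370 - 9 = 361
t = 19
Check: 3² + 19² = 9 + 361 = 370 ✓

370 = 3² + 19²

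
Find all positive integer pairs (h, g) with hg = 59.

The positive divisors of 59 are: 1, 59.
Each divisor d gives the pair (d, 59/d):
(1, 59), (59, 1)

(1, 59), (59, 1)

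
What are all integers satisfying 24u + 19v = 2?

Step 1: Compute gcd(24, 19) = 1.
Since 1 divides 2, solutions exist.

Step 2: Find a particular solution using extended Euclidean algorithm.
We get u₀ = 8, v₀ = -10.
Check: 24*8 + 19*-10 = 2 = 2 ✓

Step 3: Write the general solution.
u = 8 + (19/1)t = 8 + 19t
v = -10 - (24/1)t = -10 - 24t
for any integer t.

u = 8 + 19t, v = -10 - 24t for integer t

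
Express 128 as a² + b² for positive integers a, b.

We need to find integers a, b > 0 such that a² + b² = 128.
Trying a = 8: b² = 128 - 8² = 128 - 64 = 64
b = 8
Check: 8² + 8² = 64 + 64 = 128 ✓

128 = 8² + 8²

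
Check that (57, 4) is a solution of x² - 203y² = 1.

Compute x² = 57² = 3249
Compute 203y² = 203·4² = 203·16 = 3248
x² - 203y² = 3249 - 3248 = 1
Since this equals 1, (57, 4) is a solution.

Yes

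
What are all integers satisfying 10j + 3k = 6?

Step 1: Compute gcd(10, 3) = 1.
Since 1 divides 6, solutions exist.

Step 2: Find a particular solution using extended Euclidean algorithm.
We get j₀ = 6, k₀ = -18.
Check: 10*6 + 3*-18 = 6 = 6 ✓

Step 3: Write the general solution.
j = 6 + (3/1)t = 6 + 3t
k = -18 - (10/1)t = -18 - 10t
for any integer t.

j = 6 + 3t, k = -18 - 10t for integer t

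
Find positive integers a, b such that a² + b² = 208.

Search for a with 208 - a² a perfect square.
a = 8: 208 - 8² = 208 - 64 = 144 = 12² ✓
So a = 8, b = 12.

a = 8, b = 12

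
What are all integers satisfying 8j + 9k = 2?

Step 1: Compute gcd(8, 9) = 1.
Since 1 divides 2, solutions exist.

Step 2: Find a particular solution using extended Euclidean algorithm.
We get j₀ = -2, k₀ = 2.
Check: 8*-2 + 9*2 = 2 = 2 ✓

Step 3: Write the general solution.
j = -2 + (9/1)t = -2 + 9t
k = 2 - (8/1)t = 2 - 8t
for any integer t.

j = -2 + 9t, k = 2 - 8t for integer t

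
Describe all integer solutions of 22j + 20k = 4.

Step 1: Compute gcd(22, 20) = 2.
Since 2 divides 4, solutions exist.

Step 2: Find a particular solution using extended Euclidean algorithm.
We get j₀ = 2, k₀ = -2.
Check: 22*2 + 20*-2 = 4 = 4 ✓

Step 3: Write the general solution.
j = 2 + (20/2)t = 2 + 10t
k = -2 - (22/2)t = -2 - 11t
for any integer t.

j = 2 + 10t, k = -2 - 11t for integer t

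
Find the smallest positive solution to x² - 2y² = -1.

We need x² = 2y² - 1. Try successive y:
y = 1: x² = 2·1² - 1 = 1 = 1² ✓
Check: 1² - 2·1² = 1 - 2 = -1 ✓

x = 1, y = 1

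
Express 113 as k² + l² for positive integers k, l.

We need to find integers k, l > 0 such that k² + l² = 113.
Trying k = 7: l² = 113 - 7² = 113 - 49 = 64
l = 8
Check: 7² + 8² = 49 + 64 = 113 ✓

113 = 7² + 8²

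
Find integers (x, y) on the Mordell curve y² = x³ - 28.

Try small integer x values and check whether x³ - 28 is a perfect square.
x = 8: x³ - 28 = 8³ - 28 = 512 - 28 = 484
Is 484 a perfect square? 22² = 484 ✓
So (x, y) = (8, 22) is a solution.

x = 8, y = 22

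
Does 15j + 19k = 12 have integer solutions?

Step 1: Compute gcd(15, 19).
gcd(15, 19) = 1

Step 2: Check divisibility.
Does 1 divide 12? 12 = 1 x 12, so yes.

By the theorem on linear Diophantine equations, 15j + 19k = 12 has integer solutions if and only if gcd(15, 19) divides 12. Since 1 | 12, solutions exist.

Yes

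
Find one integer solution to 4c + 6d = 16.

Step 1: Check solvability.
gcd(4, 6) = 2
Since 2 divides 16, solutions exist.

Step 2: Apply extended Euclidean algorithm to find gcd.
We find integers such that 4*x0 + 6*y0 = 2

Step 3: Scale the particular solution.
Multiply by 16/2 = 8:
c = -8, d = 8

Step 4: Verify.
4*(-8) + 6*(8) = 16 = 16 ✓

c = -8, d = 8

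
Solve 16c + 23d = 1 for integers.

Step 1: Check solvability.
gcd(16, 23) = 1
Since 1 divides 1, solutions exist.

Step 2: Apply extended Euclidean algorithm to find gcd.
We find integers such that 16*x0 + 23*y0 = 1

Step 3: Scale the particular solution.
Multiply by 1/1 = 1:
c = -10, d = 7

Step 4: Verify.
16*(-10) + 23*(7) = 1 = 1 ✓

c = -10, d = 7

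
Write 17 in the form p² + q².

We need to find integers p, q > 0 such that p² + q² = 17.
Trying p = 1: q² = 17 - 1² = 17 - 1 = 16
q = 4
Check: 1² + 4² = 1 + 16 = 17 ✓

17 = 1² + 4²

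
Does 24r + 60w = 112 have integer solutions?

Step 1: Compute gcd(24, 60).
gcd(24, 60) = 12

Step 2: Check divisibility.
Does 12 divide 112? 112 = 12 x 9 + 4, so no.

By the theorem on linear Diophantine equations, 24r + 60w = 112 has integer solutions if and only if gcd(24, 60) divides 112. Since 12 does not divide 112, no solutions exist.

No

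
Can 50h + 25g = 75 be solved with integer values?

Step 1: Compute gcd(50, 25).
gcd(50, 25) = 25

Step 2: Check divisibility.
Does 25 divide 75? 75 = 25 x 3, so yes.

By the theorem on linear Diophantine equations, 50h + 25g = 75 has integer solutions if and only if gcd(50, 25) divides 75. Since 25 | 75, solutions exist.

Yes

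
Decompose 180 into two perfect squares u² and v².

We need to find integers u, v > 0 such that u² + v² = 180.
Trying u = 6: v² = 180 - 6² = 180 - 36 = 144
v = 12
Check: 6² + 12² = 36 + 144 = 180 ✓

180 = 6² + 12²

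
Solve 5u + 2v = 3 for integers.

Step 1: Check solvability.
gcd(5, 2) = 1
Since 1 divides 3, solutions exist.

Step 2: Apply extended Euclidean algorithm to find gcd.
We find integers such that 5*x0 + 2*y0 = 1

Step 3: Scale the particular solution.
Multiply by 3/1 = 3:
u = 3, v = -6

Step 4: Verify.
5*(3) + 2*(-6) = 3 = 3 ✓

u = 3, v = -6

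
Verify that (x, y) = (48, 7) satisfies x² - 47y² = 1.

Compute x² = 48² = 2304
Compute 47y² = 47·7² = 47·49 = 2303
x² - 47y² = 2304 - 2303 = 1
Since this equals 1, (48, 7) is a solution.

Yes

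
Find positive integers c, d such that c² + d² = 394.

Search for c with 394 - c² a perfect square.
c = 13: 394 - 13² = 394 - 169 = 225 = 15² ✓
So c = 13, d = 15.

c = 13, d = 15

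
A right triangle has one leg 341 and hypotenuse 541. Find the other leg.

b² = c² - a² = 292681 - 116281 = 176400
b = 420

420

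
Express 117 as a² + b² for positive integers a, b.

We need to find integers a, b > 0 such that a² + b² = 117.
Trying a = 6: b² = 117 - 6² = 117 - 36 = 81
b = 9
Check: 6² + 9² = 36 + 81 = 117 ✓

117 = 6² + 9²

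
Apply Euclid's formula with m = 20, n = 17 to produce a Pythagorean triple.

a = m² - n² = 20² - 17² = 400 - 289 = 111
b = 2mn = 2·20·17 = 680
c = m² + n² = 400 + 289 = 689
Verify: 111² + 680² = 12321 + 462400 = 474721 = 689² ✓

(111, 680, 689)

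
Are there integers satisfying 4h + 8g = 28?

Step 1: Compute gcd(4, 8).
gcd(4, 8) = 4

Step 2: Check divisibility.
Does 4 divide 28? 28 = 4 x 7, so yes.

By the theorem on linear Diophantine equations, 4h + 8g = 28 has integer solutions if and only if gcd(4, 8) divides 28. Since 4 | 28, solutions exist.

Yes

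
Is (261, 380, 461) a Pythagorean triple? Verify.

Compute a² + b² = 261² + 380² = 68121 + 144400 = 212521
Compute c² = 461² = 212521
Since 212521 = 212521, confirmed.

Yes, it is a Pythagorean triple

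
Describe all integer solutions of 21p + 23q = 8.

Step 1: Compute gcd(21, 23) = 1.
Since 1 divides 8, solutions exist.

Step 2: Find a particular solution using extended Euclidean algorithm.
We get p₀ = 88, q₀ = -80.
Check: 21*88 + 23*-80 = 8 = 8 ✓

Step 3: Write the general solution.
p = 88 + (23/1)t = 88 + 23t
q = -80 - (21/1)t = -80 - 21t
for any integer t.

p = 88 + 23t, q = -80 - 21t for integer t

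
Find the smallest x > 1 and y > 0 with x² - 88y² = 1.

We seek the smallest positive integers (x, y) with x² - 88y² = 1, i.e., x² = 88y² + 1.
Try successive y values:
y = 1: x² = 88·1² + 1 = 89, not a perfect square
y = 2: x² = 88·2² + 1 = 353, not a perfect square
y = 3: x² = 88·3² + 1 = 793, not a perfect square
... continuing the search (or via continued fractions) ...
y = 21: x² = 88·21² + 1 = 38809, x = 197 ✓

Verify: 197² - 88·21² = 38809 - 38808 = 1 ✓

x = 197, y = 21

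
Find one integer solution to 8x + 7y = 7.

Step 1: Check solvability.
gcd(8, 7) = 1
Since 1 divides 7, solutions exist.

Step 2: Apply extended Euclidean algorithm to find gcd.
We find integers such that 8*x0 + 7*y0 = 1

Step 3: Scale the particular solution.
Multiply by 7/1 = 7:
x = 7, y = -7

Step 4: Verify.
8*(7) + 7*(-7) = 7 = 7 ✓

x = 7, y = -7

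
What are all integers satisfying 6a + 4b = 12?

Step 1: Compute gcd(6, 4) = 2.
Since 2 divides 12, solutions exist.

Step 2: Find a particular solution using extended Euclidean algorithm.
We get a₀ = 6, b₀ = -6.
Check: 6*6 + 4*-6 = 12 = 12 ✓

Step 3: Write the general solution.
a = 6 + (4/2)t = 6 + 2t
b = -6 - (6/2)t = -6 - 3t
for any integer t.

a = 6 + 2t, b = -6 - 3t for integer t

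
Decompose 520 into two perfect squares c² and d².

We need to find integers c, d > 0 such that c² + d² = 520.
Trying c = 6: d² = 520 - 6² = 520 - 36 = 484
d = 22
Check: 6² + 22² = 36 + 484 = 520 ✓

520 = 6² + 22²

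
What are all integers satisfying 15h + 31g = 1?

Step 1: Compute gcd(15, 31) = 1.
Since 1 divides 1, solutions exist.

Step 2: Find a particular solution using extended Euclidean algorithm.
We get h₀ = -2, g₀ = 1.
Check: 15*-2 + 31*1 = 1 = 1 ✓

Step 3: Write the general solution.
h = -2 + (31/1)t = -2 + 31t
g = 1 - (15/1)t = 1 - 15t
for any integer t.

h = -2 + 31t, g = 1 - 15t for integer t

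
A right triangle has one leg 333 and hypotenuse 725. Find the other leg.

b² = c² - a² = 525625 - 110889 = 414736
b = 644

644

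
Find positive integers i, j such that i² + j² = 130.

Search for i with 130 - i² a perfect square.
i = 3: 130 - 3² = 130 - 9 = 121 = 11² ✓
So i = 3, j = 11.

i = 3, j = 11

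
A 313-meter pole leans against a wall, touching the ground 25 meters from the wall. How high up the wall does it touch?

The ladder, wall, and ground form a right triangle with hypotenuse 313 and one leg 25.
By the Pythagorean theorem: h² = 313² - 25² = 97969 - 625 = 97344
h = √97344 = 312 meters

312 meters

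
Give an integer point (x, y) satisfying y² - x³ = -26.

Try small integer x values and check whether x³ - 26 is a perfect square.
x = 3: x³ - 26 = 3³ - 26 = 27 - 26 = 1
Is 1 a perfect square? 1² = 1 ✓
So (x, y) = (3, 1) is a solution.

x = 3, y = 1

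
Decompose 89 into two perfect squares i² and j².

We need to find integers i, j > 0 such that i² + j² = 89.
Trying i = 5: j² = 89 - 5² = 89 - 25 = 64
j = 8
Check: 5² + 8² = 25 + 64 = 89 ✓

89 = 5² + 8²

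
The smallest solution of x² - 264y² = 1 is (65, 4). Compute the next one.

Solutions to x² - Dy² = 1 are generated by powers of (x₀ + y₀√D).
The next solution satisfies x₁ + y₁√264 = (x₀ + y₀√264)², giving:
x₁ = x₀² + 264y₀² = 65² + 264·4² = 4225 + 4224 = 8449
y₁ = 2x₀y₀ = 2·65·4 = 520

Verify: 8449² - 264·520² = 71385601 - 71385600 = 1 ✓

x = 8449, y = 520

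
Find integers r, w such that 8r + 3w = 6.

Step 1: Check solvability.
gcd(8, 3) = 1
Since 1 divides 6, solutions exist.

Step 2: Apply extended Euclidean algorithm to find gcd.
We find integers such that 8*x0 + 3*y0 = 1

Step 3: Scale the particular solution.
Multiply by 6/1 = 6:
r = -6, w = 18

Step 4: Verify.
8*(-6) + 3*(18) = 6 = 6 ✓

r = -6, w = 18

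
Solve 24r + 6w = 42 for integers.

Step 1: Check solvability.
gcd(24, 6) = 6
Since 6 divides 42, solutions exist.

Step 2: Apply extended Euclidean algorithm to find gcd.
We find integers such that 24*x0 + 6*y0 = 6

Step 3: Scale the particular solution.
Multiply by 42/6 = 7:
r = 0, w = 7

Step 4: Verify.
24*(0) + 6*(7) = 42 = 42 ✓

r = 0, w = 7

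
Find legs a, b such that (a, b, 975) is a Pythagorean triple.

We need a² + b² = 975² = 950625.
Trying: 969² + 108² = 938961 + 11664 = 950625 ✓

(969, 108, 975)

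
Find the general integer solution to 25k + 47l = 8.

Step 1: Compute gcd(25, 47) = 1.
Since 1 divides 8, solutions exist.

Step 2: Find a particular solution using extended Euclidean algorithm.
We get k₀ = -120, l₀ = 64.
Check: 25*-120 + 47*64 = 8 = 8 ✓

Step 3: Write the general solution.
k = -120 + (47/1)t = -120 + 47t
l = 64 - (25/1)t = 64 - 25t
for any integer t.

k = -120 + 47t, l = 64 - 25t for integer t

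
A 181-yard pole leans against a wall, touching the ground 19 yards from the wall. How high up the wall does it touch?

The ladder, wall, and ground form a right triangle with hypotenuse 181 and one leg 19.
By the Pythagorean theorem: h² = 181² - 19² = 32761 - 361 = 32400
h = √32400 = 180 yards

180 yards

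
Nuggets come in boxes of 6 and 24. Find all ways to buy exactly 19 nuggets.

We need non-negative integers (x, y) with 6x + 24y = 19.
For each x in 0..3, check if 19 - 6x is a non-negative multiple of 24.
No x yields an integer y ≥ 0.

No solution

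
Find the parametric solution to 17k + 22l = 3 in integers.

Step 1: Compute gcd(17, 22) = 1.
Since 1 divides 3, solutions exist.

Step 2: Find a particular solution using extended Euclidean algorithm.
We get k₀ = -27, l₀ = 21.
Check: 17*-27 + 22*21 = 3 = 3 ✓

Step 3: Write the general solution.
k = -27 + (22/1)t = -27 + 22t
l = 21 - (17/1)t = 21 - 17t
for any integer t.

k = -27 + 22t, l = 21 - 17t for integer t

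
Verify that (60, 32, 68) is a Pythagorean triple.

Compute a² + b²:
60² + 32² = 3600 + 1024 = 4624
Compute c²:
68² = 4624
Since 4624 = 4624, it is a Pythagorean triple.

Yes, it is a Pythagorean triple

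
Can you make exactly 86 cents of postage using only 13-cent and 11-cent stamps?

We need non-negative x, y with 13x + 11y = 86.
gcd(13, 11) = 1 divides 86, so integer solutions exist, but checking x = 0..6 shows none with y ≥ 0.
So 86 cannot be made with non-negative stamp counts.

No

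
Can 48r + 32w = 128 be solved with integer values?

Step 1: Compute gcd(48, 32).
gcd(48, 32) = 16

Step 2: Check divisibility.
Does 16 divide 128? 128 = 16 x 8, so yes.

By the theorem on linear Diophantine equations, 48r + 32w = 128 has integer solutions if and only if gcd(48, 32) divides 128. Since 16 | 128, solutions exist.

Yes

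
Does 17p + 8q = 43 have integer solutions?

Step 1: Compute gcd(17, 8).
gcd(17, 8) = 1

Step 2: Check divisibility.
Does 1 divide 43? 43 = 1 x 43, so yes.

By the theorem on linear Diophantine equations, 17p + 8q = 43 has integer solutions if and only if gcd(17, 8) divides 43. Since 1 | 43, solutions exist.

Yes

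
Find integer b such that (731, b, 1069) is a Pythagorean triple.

b² = c² - a² = 1069² - 731² = 1142761 - 534361 = 608400
b = sqrt(608400) = 780

780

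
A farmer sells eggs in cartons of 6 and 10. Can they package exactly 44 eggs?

We need non-negative a, b with 6a + 10b = 44.
gcd(6, 10) = 2 divides 44.
Try a = 4: 10b = 44 - 24 = 20, so b = 2.
One way: 4 cartons of 6 and 2 cartons of 10.

Yes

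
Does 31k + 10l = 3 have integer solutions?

Step 1: Compute gcd(31, 10).
gcd(31, 10) = 1

Step 2: Check divisibility.
Does 1 divide 3? 3 = 1 x 3, so yes.

By the theorem on linear Diophantine equations, 31k + 10l = 3 has integer solutions if and only if gcd(31, 10) divides 3. Since 1 | 3, solutions exist.

Yes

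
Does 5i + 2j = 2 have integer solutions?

Step 1: Compute gcd(5, 2).
gcd(5, 2) = 1

Step 2: Check divisibility.
Does 1 divide 2? 2 = 1 x 2, so yes.

By the theorem on linear Diophantine equations, 5i + 2j = 2 has integer solutions if and only if gcd(5, 2) divides 2. Since 1 | 2, solutions exist.

Yes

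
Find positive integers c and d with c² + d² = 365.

We need to find integers c, d > 0 such that c² + d² = 365.
Trying c = 2: d² = 365 - 2² = 365 - 4 = 361
d = 19
Check: 2² + 19² = 4 + 361 = 365 ✓

365 = 2² + 19²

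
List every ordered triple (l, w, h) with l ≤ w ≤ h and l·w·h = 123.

Iterate l from 1 to ⌊123^(1/3)⌋. For each l dividing 123, iterate w ≥ l with w dividing 123/l, and set h = 123/(l·w).
Triples found (2): (1×1×123), (1×3×41)

(1×1×123), (1×3×41)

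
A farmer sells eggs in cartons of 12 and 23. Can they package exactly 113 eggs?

We need non-negative a, b with 12a + 23b = 113.
gcd(12, 23) = 1 divides 113, but no a in [0, 9] gives non-negative b.

No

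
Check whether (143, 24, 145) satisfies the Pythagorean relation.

Compute a² + b²:
143² + 24² = 20449 + 576 = 21025
Compute c²:
145² = 21025
Since 21025 = 21025, it is a Pythagorean triple.

Yes, it is a Pythagorean triple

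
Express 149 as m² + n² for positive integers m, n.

We need to find integers m, n > 0 such that m² + n² = 149.
Trying m = 7: n² = 149 - 7² = 149 - 49 = 100
n = 10
Check: 7² + 10² = 49 + 100 = 149 ✓

149 = 7² + 10²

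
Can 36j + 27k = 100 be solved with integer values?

Step 1: Compute gcd(36, 27).
gcd(36, 27) = 9

Step 2: Check divisibility.
Does 9 divide 100? 100 = 9 x 11 + 1, so no.

By the theorem on linear Diophantine equations, 36j + 27k = 100 has integer solutions if and only if gcd(36, 27) divides 100. Since 9 does not divide 100, no solutions exist.

No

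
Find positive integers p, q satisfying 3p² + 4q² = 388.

Try small values of p and check whether (388 - 3p²)/4 is a perfect square.
p = 8: 3·8² = 192, so 4q² = 388 - 192 = 196, giving q² = 49, q = 7.
Check: 3·8² + 4·7² = 192 + 196 = 388 ✓

p = 8, q = 7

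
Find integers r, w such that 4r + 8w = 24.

Step 1: Check solvability.
gcd(4, 8) = 4
Since 4 divides 24, solutions exist.

Step 2: Apply extended Euclidean algorithm to find gcd.
We find integers such that 4*x0 + 8*y0 = 4

Step 3: Scale the particular solution.
Multiply by 24/4 = 6:
r = 6, w = 0

Step 4: Verify.
4*(6) + 8*(0) = 24 = 24 ✓

r = 6, w = 0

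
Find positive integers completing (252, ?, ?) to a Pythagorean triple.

We need the other leg and hypotenuse such that 252² + x² = c².
Take x = 275, c = 373: 252² + 275² = 63504 + 75625 = 139129 = 373² ✓
Triple: (275, 252, 373)

(275, 252, 373)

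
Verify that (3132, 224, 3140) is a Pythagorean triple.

Compute a² + b² = 3132² + 224² = 9809424 + 50176 = 9859600
Compute c² = 3140² = 9859600
Since 9859600 = 9859600, confirmed.

Yes, it is a Pythagorean triple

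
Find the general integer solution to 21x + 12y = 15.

Step 1: Compute gcd(21, 12) = 3.
Since 3 divides 15, solutions exist.

Step 2: Find a particular solution using extended Euclidean algorithm.
We get x₀ = -5, y₀ = 10.
Check: 21*-5 + 12*10 = 15 = 15 ✓

Step 3: Write the general solution.
x = -5 + (12/3)t = -5 + 4t
y = 10 - (21/3)t = 10 - 7t
for any integer t.

x = -5 + 4t, y = 10 - 7t for integer t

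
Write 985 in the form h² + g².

We need to find integers h, g > 0 such that h² + g² = 985.
Trying h = 12: g² = 985 - 12² = 985 - 144 = 841
g = 29
Check: 12² + 29² = 144 + 841 = 985 ✓

985 = 12² + 29²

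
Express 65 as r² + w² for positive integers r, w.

We need to find integers r, w > 0 such that r² + w² = 65.
Trying r = 1: w² = 65 - 1² = 65 - 1 = 64
w = 8
Check: 1² + 8² = 1 + 64 = 65 ✓

65 = 1² + 8²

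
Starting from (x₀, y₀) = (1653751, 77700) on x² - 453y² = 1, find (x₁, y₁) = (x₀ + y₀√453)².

Solutions to x² - Dy² = 1 are generated by powers of (x₀ + y₀√D).
The next solution satisfies x₁ + y₁√453 = (x₀ + y₀√453)², giving:
x₁ = x₀² + 453y₀² = 1653751² + 453·77700² = 2734892370001 + 2734892370000 = 5469784740001
y₁ = 2x₀y₀ = 2·1653751·77700 = 256992905400

Verify: 5469784740001² - 453·256992905400² = 29918545101947807169480001 - 29918545101947807169480000 = 1 ✓

x = 5469784740001, y = 256992905400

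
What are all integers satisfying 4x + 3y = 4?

Step 1: Compute gcd(4, 3) = 1.
Since 1 divides 4, solutions exist.

Step 2: Find a particular solution using extended Euclidean algorithm.
We get x₀ = 4, y₀ = -4.
Check: 4*4 + 3*-4 = 4 = 4 ✓

Step 3: Write the general solution.
x = 4 + (3/1)t = 4 + 3t
y = -4 - (4/1)t = -4 - 4t
for any integer t.

x = 4 + 3t, y = -4 - 4t for integer t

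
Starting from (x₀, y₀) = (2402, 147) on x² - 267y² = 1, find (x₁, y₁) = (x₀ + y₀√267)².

Solutions to x² - Dy² = 1 are generated by powers of (x₀ + y₀√D).
The next solution satisfies x₁ + y₁√267 = (x₀ + y₀√267)², giving:
x₁ = x₀² + 267y₀² = 2402² + 267·147² = 5769604 + 5769603 = 11539207
y₁ = 2x₀y₀ = 2·2402·147 = 706188

Verify: 11539207² - 267·706188² = 133153298188849 - 133153298188848 = 1 ✓

x = 11539207, y = 706188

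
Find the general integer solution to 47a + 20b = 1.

Step 1: Compute gcd(47, 20) = 1.
Since 1 divides 1, solutions exist.

Step 2: Find a particular solution using extended Euclidean algorithm.
We get a₀ = 3, b₀ = -7.
Check: 47*3 + 20*-7 = 1 = 1 ✓

Step 3: Write the general solution.
a = 3 + (20/1)t = 3 + 20t
b = -7 - (47/1)t = -7 - 47t
for any integer t.

a = 3 + 20t, b = -7 - 47t for integer t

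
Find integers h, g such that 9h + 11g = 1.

Step 1: Check solvability.
gcd(9, 11) = 1
Since 1 divides 1, solutions exist.

Step 2: Apply extended Euclidean algorithm to find gcd.
We find integers such that 9*x0 + 11*y0 = 1

Step 3: Scale the particular solution.
Multiply by 1/1 = 1:
h = 5, g = -4

Step 4: Verify.
9*(5) + 11*(-4) = 1 = 1 ✓

h = 5, g = -4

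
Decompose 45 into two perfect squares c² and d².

We need to find integers c, d > 0 such that c² + d² = 45.
Trying c = 3: d² = 45 - 3² = 45 - 9 = 36
d = 6
Check: 3² + 6² = 9 + 36 = 45 ✓

45 = 3² + 6²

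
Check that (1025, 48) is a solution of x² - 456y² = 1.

Compute x² = 1025² = 1050625
Compute 456y² = 456·48² = 456·2304 = 1050624
x² - 456y² = 1050625 - 1050624 = 1
Since this equals 1, (1025, 48) is a solution.

Yes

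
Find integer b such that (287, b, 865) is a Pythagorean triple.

b² = c² - a² = 865² - 287² = 748225 - 82369 = 665856
b = sqrt(665856) = 816

816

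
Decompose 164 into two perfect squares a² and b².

We need to find integers a, b > 0 such that a² + b² = 164.
Trying a = 8: b² = 164 - 8² = 164 - 64 = 100
b = 10
Check: 8² + 10² = 64 + 100 = 164 ✓

164 = 8² + 10²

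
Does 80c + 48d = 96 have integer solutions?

Step 1: Compute gcd(80, 48).
gcd(80, 48) = 16

Step 2: Check divisibility.
Does 16 divide 96? 96 = 16 x 6, so yes.

By the theorem on linear Diophantine equations, 80c + 48d = 96 has integer solutions if and only if gcd(80, 48) divides 96. Since 16 | 96, solutions exist.

Yes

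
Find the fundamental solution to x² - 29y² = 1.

We seek the smallest positive integers (x, y) with x² - 29y² = 1, i.e., x² = 29y² + 1.
Try successive y values:
y = 1: x² = 29·1² + 1 = 30, not a perfect square
y = 2: x² = 29·2² + 1 = 117, not a perfect square
y = 3: x² = 29·3² + 1 = 262, not a perfect square
... continuing the search (or via continued fractions) ...
y = 1820: x² = 29·1820² + 1 = 96059601, x = 9801 ✓

Verify: 9801² - 29·1820² = 96059601 - 96059600 = 1 ✓

x = 9801, y = 1820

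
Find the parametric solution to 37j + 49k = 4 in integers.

Step 1: Compute gcd(37, 49) = 1.
Since 1 divides 4, solutions exist.

Step 2: Find a particular solution using extended Euclidean algorithm.
We get j₀ = 16, k₀ = -12.
Check: 37*16 + 49*-12 = 4 = 4 ✓

Step 3: Write the general solution.
j = 16 + (49/1)t = 16 + 49t
k = -12 - (37/1)t = -12 - 37t
for any integer t.

j = 16 + 49t, k = -12 - 37t for integer t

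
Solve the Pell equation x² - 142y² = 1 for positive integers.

We seek the smallest positive integers (x, y) with x² - 142y² = 1, i.e., x² = 142y² + 1.
Try successive y values:
y = 1: x² = 142·1² + 1 = 143, not a perfect square
y = 2: x² = 142·2² + 1 = 569, not a perfect square
y = 3: x² = 142·3² + 1 = 1279, not a perfect square
... continuing the search (or via continued fractions) ...
y = 12: x² = 142·12² + 1 = 20449, x = 143 ✓

Verify: 143² - 142·12² = 20449 - 20448 = 1 ✓

x = 143, y = 12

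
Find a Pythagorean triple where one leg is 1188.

We need the other leg and hypotenuse such that 1188² + x² = c².
Take x = 245, c = 1213: 1188² + 245² = 1411344 + 60025 = 1471369 = 1213² ✓
Triple: (245, 1188, 1213)

(245, 1188, 1213)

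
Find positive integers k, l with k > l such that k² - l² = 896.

Factor: k² - l² = (k+l)(k-l) = 896.
We need two factors of 896 with the same parity.
Use k+l = 448 and k-l = 2 (product 448·2 = 896).
Adding: 2k = 450, so k = 225.
Subtracting: 2l = 446, so l = 223.
Check: 225² - 223² = 50625 - 49729 = 896 ✓

k = 225, l = 223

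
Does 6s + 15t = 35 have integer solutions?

Step 1: Compute gcd(6, 15).
gcd(6, 15) = 3

Step 2: Check divisibility.
Does 3 divide 35? 35 = 3 x 11 + 2, so no.

By the theorem on linear Diophantine equations, 6s + 15t = 35 has integer solutions if and only if gcd(6, 15) divides 35. Since 3 does not divide 35, no solutions exist.

No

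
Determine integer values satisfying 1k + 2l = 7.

Step 1: Check solvability.
gcd(1, 2) = 1
Since 1 divides 7, solutions exist.

Step 2: Apply extended Euclidean algorithm to find gcd.
We find integers such that 1*x0 + 2*y0 = 1

Step 3: Scale the particular solution.
Multiply by 7/1 = 7:
k = 7, l = 0

Step 4: Verify.
1*(7) + 2*(0) = 7 = 7 ✓

k = 7, l = 0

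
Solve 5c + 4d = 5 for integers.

Step 1: Check solvability.
gcd(5, 4) = 1
Since 1 divides 5, solutions exist.

Step 2: Apply extended Euclidean algorithm to find gcd.
We find integers such that 5*x0 + 4*y0 = 1

Step 3: Scale the particular solution.
Multiply by 5/1 = 5:
c = 5, d = -5

Step 4: Verify.
5*(5) + 4*(-5) = 5 = 5 ✓

c = 5, d = -5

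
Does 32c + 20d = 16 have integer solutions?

Step 1: Compute gcd(32, 20).
gcd(32, 20) = 4

Step 2: Check divisibility.
Does 4 divide 16? 16 = 4 x 4, so yes.

By the theorem on linear Diophantine equations, 32c + 20d = 16 has integer solutions if and only if gcd(32, 20) divides 16. Since 4 | 16, solutions exist.

Yes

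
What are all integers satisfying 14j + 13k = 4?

Step 1: Compute gcd(14, 13) = 1.
Since 1 divides 4, solutions exist.

Step 2: Find a particular solution using extended Euclidean algorithm.
We get j₀ = 4, k₀ = -4.
Check: 14*4 + 13*-4 = 4 = 4 ✓

Step 3: Write the general solution.
j = 4 + (13/1)t = 4 + 13t
k = -4 - (14/1)t = -4 - 14t
for any integer t.

j = 4 + 13t, k = -4 - 14t for integer t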